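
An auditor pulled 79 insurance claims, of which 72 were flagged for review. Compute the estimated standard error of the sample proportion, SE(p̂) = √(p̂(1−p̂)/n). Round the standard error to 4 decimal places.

SE = 0.0320

p̂ = 72/79 = 0.91139.
p̂(1−p̂) = 0.080758.
SE = √(0.080758/79) = 0.0320.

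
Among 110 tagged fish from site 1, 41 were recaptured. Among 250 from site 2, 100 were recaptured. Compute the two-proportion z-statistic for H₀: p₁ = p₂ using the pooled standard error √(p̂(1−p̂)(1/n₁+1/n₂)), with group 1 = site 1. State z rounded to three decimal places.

z = -0.488

Sample proportions: p̂₁ = 41/110 = 0.37273 and p̂₂ = 100/250 = 0.40000.
Pooling: p̂ = 141/360 = 0.39167.
Pooled SE = √[0.2382639·0.01309091] ≈ 0.055849.
z = -0.02727/0.055849 = -0.488.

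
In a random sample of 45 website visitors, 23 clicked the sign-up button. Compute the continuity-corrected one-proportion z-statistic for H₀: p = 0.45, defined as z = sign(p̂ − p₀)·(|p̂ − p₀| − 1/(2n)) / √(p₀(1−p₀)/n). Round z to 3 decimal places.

z = 0.674

p̂ = 23/45 = 0.51111. p̂ − p₀ = 0.061111.
1/(2n) = 0.011111.
Corrected numerator: |0.061111| − 0.011111 = 0.050000.
Null standard error: √(0.45·0.55/45) = √0.005500000 = 0.074162.
z = (+)0.050000/0.074162 = 0.674.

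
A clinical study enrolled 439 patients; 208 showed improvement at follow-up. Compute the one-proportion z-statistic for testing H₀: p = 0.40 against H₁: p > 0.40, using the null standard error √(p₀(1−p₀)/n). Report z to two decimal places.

z = 3.16

With x = 208 successes in n = 439, p̂ = 0.47380.
Null standard error: √(0.40·0.60/439) = √0.000546697 = 0.023382.
z = (0.47380 − 0.40)/0.023382 = 0.07380/0.023382 = 3.16.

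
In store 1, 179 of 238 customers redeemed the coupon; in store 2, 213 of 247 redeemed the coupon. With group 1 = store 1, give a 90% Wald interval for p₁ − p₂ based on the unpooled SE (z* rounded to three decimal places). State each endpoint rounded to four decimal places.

(-0.1687, -0.0518)

p̂₁ = 179/238 = 0.75210, p̂₂ = 213/247 = 0.86235; p̂₁ − p̂₂ = -0.11025.
SE = √(0.000783383 + 0.000480582) = √0.001263965 = 0.035552.
The 90% critical value is z* = 1.645. Margin of error = 0.05848.
CI: -0.11025 ± 0.05848 = (-0.1687, -0.0518).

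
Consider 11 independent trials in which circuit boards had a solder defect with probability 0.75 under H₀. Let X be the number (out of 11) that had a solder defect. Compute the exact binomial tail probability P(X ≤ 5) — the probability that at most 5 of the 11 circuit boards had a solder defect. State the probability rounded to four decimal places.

P = 0.0343

X is binomial with n = 11 and p = 0.75.
P(X ≤ 5) = Σ_{j=0}^{5} C(11,j)·0.75^j·0.25^{11−j}.
= 0.000000 + 0.000008 + 0.000118 + 0.001062 + 0.006373 + 0.026766 = 0.0343.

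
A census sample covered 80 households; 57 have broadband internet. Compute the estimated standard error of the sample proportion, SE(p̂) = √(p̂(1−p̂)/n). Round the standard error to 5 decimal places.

SE = 0.05060

The sample proportion is 57/80 = 0.71250.
p̂(1−p̂) = 0.71250·0.28750 = 0.204844.
Dividing by n and taking the root: √0.002560550 = 0.05060.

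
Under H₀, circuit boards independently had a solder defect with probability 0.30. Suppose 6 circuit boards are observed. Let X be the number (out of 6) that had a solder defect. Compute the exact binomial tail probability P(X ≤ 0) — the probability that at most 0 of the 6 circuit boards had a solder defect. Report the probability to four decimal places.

P = 0.1176

X ~ Binomial(n=6, p=0.30).
P(X ≤ 0) = C(6,0)·0.30^0·0.70^6.
= 0.117649 = 0.1176.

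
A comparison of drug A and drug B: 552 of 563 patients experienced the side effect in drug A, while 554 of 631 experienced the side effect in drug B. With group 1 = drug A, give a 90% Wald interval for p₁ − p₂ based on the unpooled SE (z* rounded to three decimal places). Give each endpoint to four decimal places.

(0.0790, 0.1260)

p̂₁ = 0.98046, p̂₂ = 0.87797, so the observed difference is 0.10249.
SE = √(0.000034026 + 0.000169790) = √0.000203816 = 0.014276.
z* = 1.645 at the 90% level. Margin of error = 0.02348.
Interval: 0.10249 ± 0.02348 → (0.0790, 0.1260).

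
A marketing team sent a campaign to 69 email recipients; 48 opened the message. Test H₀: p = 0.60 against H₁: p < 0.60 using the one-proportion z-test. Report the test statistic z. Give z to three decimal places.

z = 1.622

p̂ = 48/69 = 0.69565.
Null standard error: √(0.60·0.40/69) = √0.003478261 = 0.058977.
Test statistic: z = 0.09565/0.058977 = 1.622.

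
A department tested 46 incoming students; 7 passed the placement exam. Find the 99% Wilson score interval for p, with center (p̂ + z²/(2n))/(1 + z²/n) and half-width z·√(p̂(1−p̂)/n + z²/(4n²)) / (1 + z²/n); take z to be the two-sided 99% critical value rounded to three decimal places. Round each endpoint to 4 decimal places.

(0.0612, 0.3309)

p̂ = 7/46 = 0.15217; z = 2.576, so z² = 6.635776.
1 + z²/n = 1.144256.
Center = (0.15217 + 0.072128)/1.144256 = 0.19602.
Radicand: p̂(1−p̂)/n + z²/(4n²) = 0.002804718 + 0.000784000 = 0.003588718.
Half-width = 2.576·√0.003588718/1.144256 = 0.13486.
Interval: 0.19602 ± 0.13486 → (0.0612, 0.3309).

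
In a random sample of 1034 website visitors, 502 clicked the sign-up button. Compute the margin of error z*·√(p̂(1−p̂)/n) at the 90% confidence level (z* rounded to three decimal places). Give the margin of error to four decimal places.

With x = 502 successes in n = 1034, p̂ = 0.48549.
Standard error of p̂: √(0.249790/1034) = √0.000241576 = 0.015543.
The 90% critical value is z* = 1.645.
ME = 1.645·0.015543 = 0.0256.

ME = 0.0256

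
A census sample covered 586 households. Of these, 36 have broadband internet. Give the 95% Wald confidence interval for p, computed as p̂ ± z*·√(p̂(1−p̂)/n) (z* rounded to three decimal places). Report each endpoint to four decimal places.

(0.0420, 0.0809)

Sample proportion p̂ = 36/586 = 0.06143.
SE = √(p̂(1−p̂)/n) = √(0.057659/586) = 0.009919.
For 95% confidence, z* = 1.960.
Margin of error: 1.960 × 0.009919 = 0.01944.
So the interval runs from 0.0420 to 0.0809.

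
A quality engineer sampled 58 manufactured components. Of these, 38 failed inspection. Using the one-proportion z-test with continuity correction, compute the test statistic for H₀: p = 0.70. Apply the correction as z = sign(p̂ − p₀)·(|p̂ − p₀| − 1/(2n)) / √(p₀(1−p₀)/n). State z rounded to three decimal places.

Sample proportion p̂ = 38/58 = 0.65517. p̂ − p₀ = -0.044828.
1/(2n) = 0.008621.
Corrected numerator: |-0.044828| − 0.008621 = 0.036207.
Under H₀, SE = √(p₀(1−p₀)/n) = √(0.70·0.30/58) = √0.003620690 = 0.060172.
z = −0.036207/0.060172 = -0.602.

z = -0.602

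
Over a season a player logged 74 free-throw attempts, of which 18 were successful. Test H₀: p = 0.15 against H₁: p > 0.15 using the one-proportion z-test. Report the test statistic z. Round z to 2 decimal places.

With x = 18 successes in n = 74, p̂ = 0.24324.
Null standard error: √(0.15·0.85/74) = √0.001722973 = 0.041509.
z = (p̂ − p₀)/SE = (0.24324 − 0.15)/0.041509 = 2.25.

z = 2.25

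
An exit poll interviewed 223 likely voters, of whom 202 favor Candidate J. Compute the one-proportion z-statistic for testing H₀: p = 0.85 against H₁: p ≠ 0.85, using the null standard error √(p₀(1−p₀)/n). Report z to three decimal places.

The sample proportion is 202/223 = 0.90583.
Null standard error: √(0.85·0.15/223) = √0.000571749 = 0.023911.
Test statistic: z = 0.05583/0.023911 = 2.335.

z = 2.335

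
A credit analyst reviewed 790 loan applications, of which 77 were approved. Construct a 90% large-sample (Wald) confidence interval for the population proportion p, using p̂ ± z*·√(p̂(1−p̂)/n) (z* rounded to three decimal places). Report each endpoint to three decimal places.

Sample proportion p̂ = 77/790 = 0.09747.
Standard error of p̂: √(0.087968/790) = √0.000111352 = 0.010552.
The 90% critical value is z* = 1.645.
Margin = 1.645·0.010552 = 0.01736.
CI: 0.09747 ± 0.01736 = (0.080, 0.115).

(0.080, 0.115)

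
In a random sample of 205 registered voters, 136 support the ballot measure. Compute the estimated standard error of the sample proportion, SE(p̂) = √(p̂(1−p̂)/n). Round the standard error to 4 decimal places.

SE = 0.0330

Sample proportion p̂ = 136/205 = 0.66341.
p̂(1−p̂) = 0.66341·0.33659 = 0.223297.
Dividing by n and taking the root: √0.001089254 = 0.0330.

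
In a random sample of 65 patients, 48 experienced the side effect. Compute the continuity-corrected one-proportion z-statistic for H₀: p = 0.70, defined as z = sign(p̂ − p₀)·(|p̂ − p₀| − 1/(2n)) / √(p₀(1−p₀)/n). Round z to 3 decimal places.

z = 0.541

The sample proportion is 48/65 = 0.73846. p̂ − p₀ = 0.038462.
Continuity correction 1/(2n) = 1/130 = 0.007692.
Corrected numerator: |0.038462| − 0.007692 = 0.030770.
Under H₀, SE = √(p₀(1−p₀)/n) = √(0.70·0.30/65) = √0.003230769 = 0.056840.
z = (+)0.030770/0.056840 = 0.541.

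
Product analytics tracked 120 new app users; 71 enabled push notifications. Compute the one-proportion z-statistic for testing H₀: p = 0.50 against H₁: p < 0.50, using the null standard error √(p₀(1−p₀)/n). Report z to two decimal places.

z = 2.01

The sample proportion is 71/120 = 0.59167.
Under H₀, SE = √(p₀(1−p₀)/n) = √(0.50·0.50/120) = √0.002083333 = 0.045644.
z = (p̂ − p₀)/SE = (0.59167 − 0.50)/0.045644 = 2.01.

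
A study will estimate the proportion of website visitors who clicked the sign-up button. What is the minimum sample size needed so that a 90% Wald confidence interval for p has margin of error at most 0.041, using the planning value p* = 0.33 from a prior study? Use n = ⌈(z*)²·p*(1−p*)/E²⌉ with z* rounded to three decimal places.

For 90% confidence, z* = 1.645.
p*(1−p*) = 0.2211.
Required n before rounding: 2.706025 × 0.2211 / 0.041² = 355.920.
⌈355.920⌉ = 356.

n = 356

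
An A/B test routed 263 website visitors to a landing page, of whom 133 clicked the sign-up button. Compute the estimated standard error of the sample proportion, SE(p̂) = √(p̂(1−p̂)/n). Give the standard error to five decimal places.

SE = 0.03083

With x = 133 successes in n = 263, p̂ = 0.50570.
p̂(1−p̂) = 0.249968.
Dividing by n and taking the root: √0.000950449 = 0.03083.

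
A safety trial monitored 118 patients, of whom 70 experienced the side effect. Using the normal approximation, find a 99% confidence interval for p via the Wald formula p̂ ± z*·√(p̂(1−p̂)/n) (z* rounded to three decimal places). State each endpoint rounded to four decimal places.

(0.4767, 0.7097)

Sample proportion p̂ = 70/118 = 0.59322.
SE(p̂) = √(0.59322·0.40678/118) = 0.045222.
The 99% critical value is z* = 2.576.
Margin of error: 2.576 × 0.045222 = 0.11649.
CI: 0.59322 ± 0.11649 = (0.4767, 0.7097).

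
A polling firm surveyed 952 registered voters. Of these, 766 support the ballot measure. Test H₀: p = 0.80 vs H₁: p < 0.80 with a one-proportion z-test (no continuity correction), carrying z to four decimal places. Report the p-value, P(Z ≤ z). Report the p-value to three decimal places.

p-value = 0.639

With x = 766 successes in n = 952, p̂ = 0.80462.
SE₀ = √(0.80·0.20/952) = 0.012964.
z = (p̂ − p₀)/SE = (766/952 − 0.80)/0.012964 ≈ 0.3565.
From the standard normal, P(Z ≤ z) = 0.639.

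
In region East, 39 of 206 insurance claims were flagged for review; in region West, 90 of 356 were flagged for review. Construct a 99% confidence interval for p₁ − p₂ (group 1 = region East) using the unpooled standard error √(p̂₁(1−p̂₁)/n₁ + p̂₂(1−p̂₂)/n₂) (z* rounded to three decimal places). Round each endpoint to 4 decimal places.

p̂₁ = 39/206 = 0.18932, p̂₂ = 90/356 = 0.25281; p̂₁ − p̂₂ = -0.06349.
Unpooled SE = √(p̂₁(1−p̂₁)/n₁ + p̂₂(1−p̂₂)/n₂) = √(0.000745040 + 0.000530608) = 0.035716.
For 99% confidence, z* = 2.576. Margin = 2.576·0.035716 = 0.09200.
Interval: -0.06349 ± 0.09200 → (-0.1555, 0.0285).

(-0.1555, 0.0285)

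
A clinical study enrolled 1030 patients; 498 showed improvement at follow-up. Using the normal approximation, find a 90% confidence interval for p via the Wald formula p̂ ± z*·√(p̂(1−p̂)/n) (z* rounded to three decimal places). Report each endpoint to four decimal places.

Sample proportion p̂ = 498/1030 = 0.48350.
SE = √(p̂(1−p̂)/n) = √(0.249728/1030) = 0.015571.
The 90% critical value is z* = 1.645.
Margin = 1.645·0.015571 = 0.02561.
Interval: 0.48350 ± 0.02561 → (0.4579, 0.5091).

(0.4579, 0.5091)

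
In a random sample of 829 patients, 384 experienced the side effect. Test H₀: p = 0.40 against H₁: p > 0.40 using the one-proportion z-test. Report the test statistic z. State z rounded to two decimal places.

z = 3.71

Sample proportion p̂ = 384/829 = 0.46321.
Null standard error: √(0.40·0.60/829) = √0.000289505 = 0.017015.
Test statistic: z = 0.06321/0.017015 = 3.71.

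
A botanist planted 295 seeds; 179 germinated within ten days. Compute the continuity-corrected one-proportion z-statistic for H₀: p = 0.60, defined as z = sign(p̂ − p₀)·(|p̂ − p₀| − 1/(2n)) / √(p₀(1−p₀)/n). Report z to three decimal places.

z = 0.178

p̂ = 179/295 = 0.60678. p̂ − p₀ = 0.006780.
1/(2n) = 0.001695.
Corrected numerator: |0.006780| − 0.001695 = 0.005085.
Null standard error: √(0.60·0.40/295) = √0.000813559 = 0.028523.
z = +0.005085/0.028523 = 0.178.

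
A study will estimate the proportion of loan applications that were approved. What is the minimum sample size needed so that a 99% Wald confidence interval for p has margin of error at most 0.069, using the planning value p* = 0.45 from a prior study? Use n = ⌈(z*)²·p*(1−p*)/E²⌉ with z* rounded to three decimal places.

n = 345

z* = 2.576 at the 99% level.
p*(1−p*) = 0.2475.
Required n before rounding: 6.635776 × 0.2475 / 0.069² = 344.960.
⌈344.960⌉ = 345.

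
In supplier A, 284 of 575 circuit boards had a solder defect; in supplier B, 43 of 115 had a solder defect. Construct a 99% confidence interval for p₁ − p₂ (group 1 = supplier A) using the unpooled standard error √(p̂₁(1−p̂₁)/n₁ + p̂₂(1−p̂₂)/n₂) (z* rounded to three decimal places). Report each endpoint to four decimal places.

(-0.0080, 0.2480)

p̂₁ = 284/575 = 0.49391, p̂₂ = 43/115 = 0.37391; p̂₁ − p̂₂ = 0.12000.
Unpooled SE = √(p̂₁(1−p̂₁)/n₁ + p̂₂(1−p̂₂)/n₂) = √(0.000434718 + 0.002035670) = 0.049703.
The 99% critical value is z* = 2.576. Margin of error = 0.12803.
So the interval runs from -0.0080 to 0.2480.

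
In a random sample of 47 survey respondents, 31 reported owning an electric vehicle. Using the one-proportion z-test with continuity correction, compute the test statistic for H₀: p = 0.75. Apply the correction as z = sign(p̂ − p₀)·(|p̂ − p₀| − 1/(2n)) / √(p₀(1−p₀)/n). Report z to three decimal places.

The sample proportion is 31/47 = 0.65957. p̂ − p₀ = -0.090426.
1/(2n) = 0.010638.
Corrected numerator: |-0.090426| − 0.010638 = 0.079788.
Under H₀, SE = √(p₀(1−p₀)/n) = √(0.75·0.25/47) = √0.003989362 = 0.063161.
z = (−)0.079788/0.063161 = -1.263.

z = -1.263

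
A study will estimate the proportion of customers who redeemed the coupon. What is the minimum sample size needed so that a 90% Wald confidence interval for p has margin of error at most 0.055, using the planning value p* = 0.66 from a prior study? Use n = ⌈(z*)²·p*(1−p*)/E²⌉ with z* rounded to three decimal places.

n = 201

z* = 1.645 at the 90% level.
p*(1−p*) = 0.66·0.34 = 0.2244.
(z*)²·p*(1−p*)/E² = 2.706025·0.2244/0.003025 = 200.738.
Rounding up, n = 201.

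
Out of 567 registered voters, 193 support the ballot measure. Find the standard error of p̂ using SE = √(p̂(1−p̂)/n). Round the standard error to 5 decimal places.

The sample proportion is 193/567 = 0.34039.
p̂(1−p̂) = 0.34039·0.65961 = 0.224525.
Dividing by n and taking the root: √0.000395988 = 0.01990.

SE = 0.01990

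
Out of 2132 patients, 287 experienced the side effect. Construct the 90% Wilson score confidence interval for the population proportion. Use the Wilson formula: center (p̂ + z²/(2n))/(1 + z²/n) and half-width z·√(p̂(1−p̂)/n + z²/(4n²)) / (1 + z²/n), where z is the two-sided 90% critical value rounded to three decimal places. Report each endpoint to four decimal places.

(0.1229, 0.1472)

p̂ = 287/2132 = 0.13462; z = 1.645, so z² = 2.706025.
Denominator 1 + z²/n = 1 + 2.706025/2132 = 1.001269.
Adjusted center: (0.13462 + z²/(2n))/1.001269 = 0.13508.
Radicand: p̂(1−p̂)/n + z²/(4n²) = 0.000054641 + 0.000000149 = 0.000054790.
Half-width = z·√(radicand)/denom = 1.645·0.007402/1.001269 = 0.01216.
CI: 0.13508 ± 0.01216 = (0.1229, 0.1472).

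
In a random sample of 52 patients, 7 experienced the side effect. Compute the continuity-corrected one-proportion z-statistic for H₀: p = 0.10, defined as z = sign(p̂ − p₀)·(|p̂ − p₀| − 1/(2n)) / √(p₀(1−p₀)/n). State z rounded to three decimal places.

z = 0.601

With x = 7 successes in n = 52, p̂ = 0.13462. p̂ − p₀ = 0.034615.
Continuity correction 1/(2n) = 1/104 = 0.009615.
Corrected numerator: |0.034615| − 0.009615 = 0.025000.
Under H₀, SE = √(p₀(1−p₀)/n) = √(0.10·0.90/52) = √0.001730769 = 0.041603.
z = (+)0.025000/0.041603 = 0.601.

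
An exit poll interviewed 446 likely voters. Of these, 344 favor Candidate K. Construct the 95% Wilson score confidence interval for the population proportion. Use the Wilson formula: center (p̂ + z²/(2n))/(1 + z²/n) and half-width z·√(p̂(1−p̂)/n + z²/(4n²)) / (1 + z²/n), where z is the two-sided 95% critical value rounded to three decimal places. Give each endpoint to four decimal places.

p̂ = 344/446 = 0.77130; z = 1.960, so z² = 3.841600.
Denominator 1 + z²/n = 1 + 3.841600/446 = 1.008613.
Adjusted center: (0.77130 + z²/(2n))/1.008613 = 0.76898.
Radicand: p̂(1−p̂)/n + z²/(4n²) = 0.000395507 + 0.000004828 = 0.000400335.
Half-width = z·√(radicand)/denom = 1.960·0.020008/1.008613 = 0.03888.
So the interval runs from 0.7301 to 0.8079.

(0.7301, 0.8079)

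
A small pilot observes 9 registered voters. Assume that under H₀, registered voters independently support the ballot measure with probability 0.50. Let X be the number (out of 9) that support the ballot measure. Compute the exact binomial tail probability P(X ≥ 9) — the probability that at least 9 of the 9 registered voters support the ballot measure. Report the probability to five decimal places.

X is binomial with n = 9 and p = 0.50.
P(X ≥ 9) = C(9,9)·0.50^9·0.50^0.
= 0.001953 = 0.00195.

P = 0.00195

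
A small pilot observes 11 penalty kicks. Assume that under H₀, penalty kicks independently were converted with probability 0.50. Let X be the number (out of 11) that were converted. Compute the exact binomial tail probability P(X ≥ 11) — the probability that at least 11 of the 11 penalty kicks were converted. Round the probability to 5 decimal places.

X is binomial with n = 11 and p = 0.50.
P(X ≥ 11) = C(11,11)·0.50^11·0.50^0.
= 0.000488 = 0.00049.

P = 0.00049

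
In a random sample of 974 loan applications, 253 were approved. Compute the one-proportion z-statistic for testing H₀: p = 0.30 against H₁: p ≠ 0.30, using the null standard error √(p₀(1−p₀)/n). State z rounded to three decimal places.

z = -2.741

With x = 253 successes in n = 974, p̂ = 0.25975.
SE₀ = √(0.30·0.70/974) = 0.014684.
Test statistic: z = -0.04025/0.014684 = -2.741.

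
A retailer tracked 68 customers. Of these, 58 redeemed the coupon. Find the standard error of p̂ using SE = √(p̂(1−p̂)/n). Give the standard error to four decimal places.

SE = 0.0429

Sample proportion p̂ = 58/68 = 0.85294.
p̂(1−p̂) = 0.85294·0.14706 = 0.125433.
SE = √(0.125433/68) = √0.001844603 = 0.0429.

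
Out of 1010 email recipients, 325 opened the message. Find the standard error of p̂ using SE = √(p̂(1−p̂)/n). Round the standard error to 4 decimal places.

SE = 0.0147

With x = 325 successes in n = 1010, p̂ = 0.32178.
p̂(1−p̂) = 0.32178·0.67822 = 0.218238.
Dividing by n and taking the root: √0.000216077 = 0.0147.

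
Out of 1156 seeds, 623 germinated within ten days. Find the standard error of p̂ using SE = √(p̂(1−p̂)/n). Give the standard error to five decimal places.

SE = 0.01466

With x = 623 successes in n = 1156, p̂ = 0.53893.
p̂(1−p̂) = 0.53893·0.46107 = 0.248484.
SE = √(0.248484/1156) = √0.000214952 = 0.01466.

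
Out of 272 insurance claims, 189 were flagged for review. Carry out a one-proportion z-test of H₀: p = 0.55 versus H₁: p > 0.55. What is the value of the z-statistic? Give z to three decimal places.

z = 4.802

The sample proportion is 189/272 = 0.69485.
Under H₀, SE = √(p₀(1−p₀)/n) = √(0.55·0.45/272) = √0.000909926 = 0.030165.
z = (p̂ − p₀)/SE = (0.69485 − 0.55)/0.030165 = 4.802.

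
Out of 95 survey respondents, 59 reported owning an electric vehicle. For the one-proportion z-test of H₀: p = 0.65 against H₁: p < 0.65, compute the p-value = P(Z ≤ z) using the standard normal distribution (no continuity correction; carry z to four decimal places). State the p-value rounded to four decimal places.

p-value = 0.2771

With x = 59 successes in n = 95, p̂ = 0.62105.
Under H₀, SE = √(p₀(1−p₀)/n) = √(0.65·0.35/95) = √0.002394737 = 0.048936.
Test statistic (full precision, shown to 4 dp): z = (59/95 − 0.65)/SE₀ ≈ -0.5915.
From the standard normal, P(Z ≤ z) = 0.2771.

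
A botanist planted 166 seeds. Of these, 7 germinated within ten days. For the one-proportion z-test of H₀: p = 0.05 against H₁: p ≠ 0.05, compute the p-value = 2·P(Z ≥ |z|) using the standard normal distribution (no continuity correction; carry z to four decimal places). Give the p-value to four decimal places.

p-value = 0.6434

Sample proportion p̂ = 7/166 = 0.04217.
SE₀ = √(0.05·0.95/166) = 0.016916.
Test statistic (full precision, shown to 4 dp): z = (7/166 − 0.05)/SE₀ ≈ -0.4630.
p-value = 2·P(Z ≥ |z|) with z = -0.4630 → 0.6434.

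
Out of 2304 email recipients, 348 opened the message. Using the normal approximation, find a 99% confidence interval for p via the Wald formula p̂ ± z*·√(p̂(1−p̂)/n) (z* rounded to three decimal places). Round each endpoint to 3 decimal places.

p̂ = 348/2304 = 0.15104.
SE = √(p̂(1−p̂)/n) = √(0.128228/2304) = 0.007460.
The 99% critical value is z* = 2.576.
Margin = 2.576·0.007460 = 0.01922.
So the interval runs from 0.132 to 0.170.

(0.132, 0.170)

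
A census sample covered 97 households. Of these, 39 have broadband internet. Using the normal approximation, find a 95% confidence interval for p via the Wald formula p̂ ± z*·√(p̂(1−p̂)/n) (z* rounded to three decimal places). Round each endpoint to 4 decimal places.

The sample proportion is 39/97 = 0.40206.
Standard error of p̂: √(0.240408/97) = √0.002478434 = 0.049784.
The 95% critical value is z* = 1.960.
Margin of error: 1.960 × 0.049784 = 0.09758.
Interval: 0.40206 ± 0.09758 → (0.3045, 0.4996).

(0.3045, 0.4996)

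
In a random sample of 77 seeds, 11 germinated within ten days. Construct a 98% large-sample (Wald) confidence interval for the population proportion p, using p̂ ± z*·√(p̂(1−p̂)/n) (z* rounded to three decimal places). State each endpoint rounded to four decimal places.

(0.0501, 0.2356)

The sample proportion is 11/77 = 0.14286.
SE(p̂) = √(0.14286·0.85714/77) = 0.039878.
The 98% critical value is z* = 2.326.
Margin = 2.326·0.039878 = 0.09276.
CI: 0.14286 ± 0.09276 = (0.0501, 0.2356).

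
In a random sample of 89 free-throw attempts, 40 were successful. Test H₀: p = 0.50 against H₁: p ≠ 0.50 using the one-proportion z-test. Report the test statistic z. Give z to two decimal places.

z = -0.95

With x = 40 successes in n = 89, p̂ = 0.44944.
Under H₀, SE = √(p₀(1−p₀)/n) = √(0.50·0.50/89) = √0.002808989 = 0.053000.
z = (p̂ − p₀)/SE = (0.44944 − 0.50)/0.053000 = -0.95.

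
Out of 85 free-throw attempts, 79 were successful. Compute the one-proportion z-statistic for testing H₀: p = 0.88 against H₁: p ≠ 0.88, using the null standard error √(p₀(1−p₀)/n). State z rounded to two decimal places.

z = 1.40

The sample proportion is 79/85 = 0.92941.
SE₀ = √(0.88·0.12/85) = 0.035247.
z = (0.92941 − 0.88)/0.035247 = 0.04941/0.035247 = 1.40.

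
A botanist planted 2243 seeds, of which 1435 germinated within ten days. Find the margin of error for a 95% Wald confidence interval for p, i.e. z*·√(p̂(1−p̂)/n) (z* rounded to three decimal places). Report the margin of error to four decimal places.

ME = 0.0199

p̂ = 1435/2243 = 0.63977.
SE = √(p̂(1−p̂)/n) = √(0.230465/2243) = 0.010136.
For 95% confidence, z* = 1.960.
ME = 1.960·0.010136 = 0.0199.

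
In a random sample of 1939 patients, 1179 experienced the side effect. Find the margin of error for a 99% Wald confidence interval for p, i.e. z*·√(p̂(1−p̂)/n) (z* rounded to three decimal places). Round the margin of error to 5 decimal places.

With x = 1179 successes in n = 1939, p̂ = 0.60805.
SE = √(p̂(1−p̂)/n) = √(0.238326/1939) = 0.011087.
The 99% critical value is z* = 2.576.
Margin of error = z*·SE = 2.576 × 0.011087 = 0.02856.

ME = 0.02856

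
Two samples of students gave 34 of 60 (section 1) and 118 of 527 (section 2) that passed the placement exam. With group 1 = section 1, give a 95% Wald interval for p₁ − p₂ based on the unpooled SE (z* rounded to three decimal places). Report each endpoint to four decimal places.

(0.2124, 0.4731)

p̂₁ = 0.56667, p̂₂ = 0.22391, so the observed difference is 0.34276.
SE = √(0.004092593 + 0.000329741) = √0.004422334 = 0.066501.
The 95% critical value is z* = 1.960. Margin = 1.960·0.066501 = 0.13034.
CI: 0.34276 ± 0.13034 = (0.2124, 0.4731).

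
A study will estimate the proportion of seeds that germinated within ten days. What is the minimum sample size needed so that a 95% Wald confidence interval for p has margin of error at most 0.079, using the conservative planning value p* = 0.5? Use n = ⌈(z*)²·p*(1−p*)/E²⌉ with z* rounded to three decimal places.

For 95% confidence, z* = 1.960.
p*(1−p*) = 0.2500.
Required n before rounding: 3.841600 × 0.2500 / 0.079² = 153.886.
⌈153.886⌉ = 154.

n = 154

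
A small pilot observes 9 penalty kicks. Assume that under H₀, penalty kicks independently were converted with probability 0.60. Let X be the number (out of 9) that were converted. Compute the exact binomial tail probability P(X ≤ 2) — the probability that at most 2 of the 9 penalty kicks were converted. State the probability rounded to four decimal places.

X is binomial with n = 9 and p = 0.60.
P(X ≤ 2) = C(9,0)·0.60^0·0.40^9 + C(9,1)·0.60^1·0.40^8 + C(9,2)·0.60^2·0.40^7.
= 0.000262 + 0.003539 + 0.021234 = 0.0250.

P = 0.0250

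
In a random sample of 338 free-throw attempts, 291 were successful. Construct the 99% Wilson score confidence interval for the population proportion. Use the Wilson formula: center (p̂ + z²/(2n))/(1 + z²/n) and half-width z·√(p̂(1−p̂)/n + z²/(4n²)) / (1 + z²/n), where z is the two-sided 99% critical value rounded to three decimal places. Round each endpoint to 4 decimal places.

(0.8055, 0.9025)

p̂ = 291/338 = 0.86095; z = 2.576, so z² = 6.635776.
Denominator 1 + z²/n = 1 + 6.635776/338 = 1.019632.
Center = (0.86095 + 0.009816)/1.019632 = 0.85400.
Radicand: p̂(1−p̂)/n + z²/(4n²) = 0.000354194 + 0.000014521 = 0.000368715.
Half-width = z·√(radicand)/denom = 2.576·0.019202/1.019632 = 0.04851.
CI: 0.85400 ± 0.04851 = (0.8055, 0.9025).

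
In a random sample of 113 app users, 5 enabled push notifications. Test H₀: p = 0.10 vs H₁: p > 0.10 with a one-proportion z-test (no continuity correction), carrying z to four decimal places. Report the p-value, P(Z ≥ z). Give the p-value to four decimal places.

Sample proportion p̂ = 5/113 = 0.04425.
Null standard error: √(0.10·0.90/113) = √0.000796460 = 0.028222.
Test statistic (full precision, shown to 4 dp): z = (5/113 − 0.10)/SE₀ ≈ -1.9755.
From the standard normal, P(Z ≥ z) = 0.9759.

p-value = 0.9759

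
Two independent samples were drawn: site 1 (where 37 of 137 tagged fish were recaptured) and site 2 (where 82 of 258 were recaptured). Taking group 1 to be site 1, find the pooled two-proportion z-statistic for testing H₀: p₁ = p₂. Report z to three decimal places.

z = -0.985

Sample proportions: p̂₁ = 37/137 = 0.27007 and p̂₂ = 82/258 = 0.31783.
Pooling: p̂ = 119/395 = 0.30127.
Pooled SE = √[0.2105047·0.01117524] ≈ 0.048502.
z = -0.04776/0.048502 = -0.985.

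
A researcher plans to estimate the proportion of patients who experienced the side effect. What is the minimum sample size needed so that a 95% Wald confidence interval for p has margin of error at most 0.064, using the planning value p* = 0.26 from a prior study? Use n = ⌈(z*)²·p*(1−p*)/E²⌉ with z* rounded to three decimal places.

For 95% confidence, z* = 1.960.
p*(1−p*) = 0.26·0.74 = 0.1924.
Required n before rounding: 3.841600 × 0.1924 / 0.064² = 180.450.
Rounding up, n = 181.

n = 181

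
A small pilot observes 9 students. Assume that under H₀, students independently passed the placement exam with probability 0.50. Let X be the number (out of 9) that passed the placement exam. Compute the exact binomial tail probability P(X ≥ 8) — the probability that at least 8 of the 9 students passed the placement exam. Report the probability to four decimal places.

X ~ Binomial(n=9, p=0.50).
P(X ≥ 8) = C(9,8)·0.50^8·0.50^1 + C(9,9)·0.50^9·0.50^0.
= 0.017578 + 0.001953 = 0.0195.

P = 0.0195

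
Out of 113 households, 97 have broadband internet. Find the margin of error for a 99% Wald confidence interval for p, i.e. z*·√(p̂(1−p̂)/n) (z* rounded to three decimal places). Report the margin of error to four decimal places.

ME = 0.0845

With x = 97 successes in n = 113, p̂ = 0.85841.
SE = √(p̂(1−p̂)/n) = √(0.121544/113) = 0.032797.
z* = 2.576 at the 99% level.
Margin of error = z*·SE = 2.576 × 0.032797 = 0.0845.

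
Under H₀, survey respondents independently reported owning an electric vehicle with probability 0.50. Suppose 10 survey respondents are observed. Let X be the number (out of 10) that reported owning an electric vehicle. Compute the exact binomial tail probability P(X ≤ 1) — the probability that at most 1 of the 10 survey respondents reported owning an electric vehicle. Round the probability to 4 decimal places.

X is binomial with n = 10 and p = 0.50.
P(X ≤ 1) = C(10,0)·0.50^0·0.50^10 + C(10,1)·0.50^1·0.50^9.
= 0.000977 + 0.009766 = 0.0107.

P = 0.0107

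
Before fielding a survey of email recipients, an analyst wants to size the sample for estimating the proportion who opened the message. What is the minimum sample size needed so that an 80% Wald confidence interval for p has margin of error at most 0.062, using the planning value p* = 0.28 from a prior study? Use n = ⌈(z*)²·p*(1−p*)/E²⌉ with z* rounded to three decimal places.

z* = 1.282 at the 80% level.
p*(1−p*) = 0.28·0.72 = 0.2016.
(z*)²·p*(1−p*)/E² = 1.643524·0.2016/0.003844 = 86.195.
⌈86.195⌉ = 87.

n = 87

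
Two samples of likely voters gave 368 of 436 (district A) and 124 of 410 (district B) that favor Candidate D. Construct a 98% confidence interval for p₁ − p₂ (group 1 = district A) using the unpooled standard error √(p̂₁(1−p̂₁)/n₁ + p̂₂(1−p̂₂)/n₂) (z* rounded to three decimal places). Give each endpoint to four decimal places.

(0.4751, 0.6081)

p̂₁ = 368/436 = 0.84404, p̂₂ = 124/410 = 0.30244; p̂₁ − p̂₂ = 0.54160.
SE = √(0.000301924 + 0.000514560) = √0.000816484 = 0.028574.
z* = 2.326 at the 98% level. Margin = 2.326·0.028574 = 0.06646.
So the interval runs from 0.4751 to 0.6081.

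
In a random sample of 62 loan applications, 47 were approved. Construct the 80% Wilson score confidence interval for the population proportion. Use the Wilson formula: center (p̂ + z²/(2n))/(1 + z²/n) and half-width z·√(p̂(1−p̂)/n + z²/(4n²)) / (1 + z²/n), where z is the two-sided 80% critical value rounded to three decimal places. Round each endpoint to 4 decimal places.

(0.6823, 0.8205)

p̂ = 47/62 = 0.75806; z = 1.282, so z² = 1.643524.
Denominator 1 + z²/n = 1 + 1.643524/62 = 1.026508.
Center = (0.75806 + 0.013254)/1.026508 = 0.75140.
Radicand: p̂(1−p̂)/n + z²/(4n²) = 0.002958108 + 0.000106889 = 0.003064997.
Half-width = 1.282·√0.003064997/1.026508 = 0.06914.
So the interval runs from 0.6823 to 0.8205.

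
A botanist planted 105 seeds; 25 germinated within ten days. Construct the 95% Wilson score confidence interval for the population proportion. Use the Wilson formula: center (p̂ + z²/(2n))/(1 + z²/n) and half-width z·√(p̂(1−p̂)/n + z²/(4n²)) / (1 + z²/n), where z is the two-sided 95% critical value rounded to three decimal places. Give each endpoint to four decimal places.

(0.1668, 0.3279)

p̂ = 25/105 = 0.23810; z = 1.960, so z² = 3.841600.
Denominator 1 + z²/n = 1 + 3.841600/105 = 1.036587.
Adjusted center: (0.23810 + z²/(2n))/1.036587 = 0.24734.
Radicand: p̂(1−p̂)/n + z²/(4n²) = 0.001727675 + 0.000087111 = 0.001814786.
Half-width = 1.960·√0.001814786/1.036587 = 0.08055.
Interval: 0.24734 ± 0.08055 → (0.1668, 0.3279).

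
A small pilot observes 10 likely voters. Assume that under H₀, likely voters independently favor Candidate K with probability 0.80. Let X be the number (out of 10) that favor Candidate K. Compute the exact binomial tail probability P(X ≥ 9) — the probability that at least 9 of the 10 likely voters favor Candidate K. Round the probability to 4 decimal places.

X ~ Binomial(n=10, p=0.80).
P(X ≥ 9) = C(10,9)·0.80^9·0.20^1 + C(10,10)·0.80^10·0.20^0.
= 0.268435 + 0.107374 = 0.3758.

P = 0.3758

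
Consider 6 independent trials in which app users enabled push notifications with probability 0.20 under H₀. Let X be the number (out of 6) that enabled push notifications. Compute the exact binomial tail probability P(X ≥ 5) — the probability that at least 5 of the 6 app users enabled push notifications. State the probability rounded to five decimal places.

X is binomial with n = 6 and p = 0.20.
P(X ≥ 5) = C(6,5)·0.20^5·0.80^1 + C(6,6)·0.20^6·0.80^0.
= 0.001536 + 0.000064 = 0.00160.

P = 0.00160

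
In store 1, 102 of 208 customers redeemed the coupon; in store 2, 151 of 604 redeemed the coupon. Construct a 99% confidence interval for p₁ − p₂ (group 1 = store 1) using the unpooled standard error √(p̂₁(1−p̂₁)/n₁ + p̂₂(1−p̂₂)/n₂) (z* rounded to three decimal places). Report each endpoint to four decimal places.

(0.1402, 0.3405)

p̂₁ = 102/208 = 0.49038, p̂₂ = 151/604 = 0.25000; p̂₁ − p̂₂ = 0.24038.
Unpooled SE = √(p̂₁(1−p̂₁)/n₁ + p̂₂(1−p̂₂)/n₂) = √(0.001201479 + 0.000310430) = 0.038883.
For 99% confidence, z* = 2.576. Margin of error = 0.10016.
CI: 0.24038 ± 0.10016 = (0.1402, 0.3405).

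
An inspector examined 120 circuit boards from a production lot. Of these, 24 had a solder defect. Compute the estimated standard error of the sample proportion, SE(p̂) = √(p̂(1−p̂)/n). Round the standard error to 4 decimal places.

Sample proportion p̂ = 24/120 = 0.20000.
p̂(1−p̂) = 0.20000·0.80000 = 0.160000.
Dividing by n and taking the root: √0.001333333 = 0.0365.

SE = 0.0365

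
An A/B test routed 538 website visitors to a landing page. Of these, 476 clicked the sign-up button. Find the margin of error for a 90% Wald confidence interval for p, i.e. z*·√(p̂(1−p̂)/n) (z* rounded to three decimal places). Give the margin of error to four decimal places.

ME = 0.0226

p̂ = 476/538 = 0.88476.
SE = √(p̂(1−p̂)/n) = √(0.101961/538) = 0.013767.
For 90% confidence, z* = 1.645.
ME = 1.645·0.013767 = 0.0226.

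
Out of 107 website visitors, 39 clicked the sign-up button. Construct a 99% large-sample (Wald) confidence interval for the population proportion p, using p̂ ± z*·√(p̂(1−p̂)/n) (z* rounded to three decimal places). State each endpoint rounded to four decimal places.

With x = 39 successes in n = 107, p̂ = 0.36449.
SE(p̂) = √(0.36449·0.63551/107) = 0.046528.
The 99% critical value is z* = 2.576.
Margin of error: 2.576 × 0.046528 = 0.11986.
Interval: 0.36449 ± 0.11986 → (0.2446, 0.4843).

(0.2446, 0.4843)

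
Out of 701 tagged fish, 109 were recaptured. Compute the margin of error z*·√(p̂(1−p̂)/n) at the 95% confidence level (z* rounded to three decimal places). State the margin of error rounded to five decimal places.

ME = 0.02683

With x = 109 successes in n = 701, p̂ = 0.15549.
SE(p̂) = √(0.15549·0.84451/701) = 0.013687.
z* = 1.960 at the 95% level.
ME = 1.960·0.013687 = 0.02683.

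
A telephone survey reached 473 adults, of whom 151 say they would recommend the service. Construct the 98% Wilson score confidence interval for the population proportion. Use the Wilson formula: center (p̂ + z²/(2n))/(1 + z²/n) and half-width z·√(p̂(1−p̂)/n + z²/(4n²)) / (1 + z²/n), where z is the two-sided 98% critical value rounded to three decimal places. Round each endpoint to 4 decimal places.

(0.2717, 0.3709)

p̂ = 151/473 = 0.31924; z = 2.326, so z² = 5.410276.
1 + z²/n = 1.011438.
Adjusted center: (0.31924 + z²/(2n))/1.011438 = 0.32128.
Radicand: p̂(1−p̂)/n + z²/(4n²) = 0.000459462 + 0.000006046 = 0.000465508.
Half-width = 2.326·√0.000465508/1.011438 = 0.04962.
CI: 0.32128 ± 0.04962 = (0.2717, 0.3709).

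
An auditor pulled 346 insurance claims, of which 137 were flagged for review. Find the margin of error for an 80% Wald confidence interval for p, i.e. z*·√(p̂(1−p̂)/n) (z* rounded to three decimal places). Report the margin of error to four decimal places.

ME = 0.0337

With x = 137 successes in n = 346, p̂ = 0.39595.
SE(p̂) = √(0.39595·0.60405/346) = 0.026292.
z* = 1.282 at the 80% level.
ME = 1.282·0.026292 = 0.0337.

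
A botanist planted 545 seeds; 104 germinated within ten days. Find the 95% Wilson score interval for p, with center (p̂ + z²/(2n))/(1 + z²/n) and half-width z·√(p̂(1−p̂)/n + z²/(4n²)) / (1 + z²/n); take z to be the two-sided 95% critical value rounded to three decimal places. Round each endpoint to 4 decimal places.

Here p̂ = 104/545 = 0.19083 and z = 1.960 (z² = 3.841600).
1 + z²/n = 1.007049.
Center = (0.19083 + 0.003524)/1.007049 = 0.19299.
Radicand: p̂(1−p̂)/n + z²/(4n²) = 0.000283323 + 0.000003233 = 0.000286556.
Half-width = z·√(radicand)/denom = 1.960·0.016928/1.007049 = 0.03295.
CI: 0.19299 ± 0.03295 = (0.1600, 0.2259).

(0.1600, 0.2259)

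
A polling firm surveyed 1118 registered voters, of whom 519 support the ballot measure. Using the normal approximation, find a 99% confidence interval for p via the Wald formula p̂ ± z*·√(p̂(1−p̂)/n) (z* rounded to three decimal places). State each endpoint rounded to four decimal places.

With x = 519 successes in n = 1118, p̂ = 0.46422.
SE(p̂) = √(0.46422·0.53578/1118) = 0.014915.
For 99% confidence, z* = 2.576.
Margin = 2.576·0.014915 = 0.03842.
CI: 0.46422 ± 0.03842 = (0.4258, 0.5026).

(0.4258, 0.5026)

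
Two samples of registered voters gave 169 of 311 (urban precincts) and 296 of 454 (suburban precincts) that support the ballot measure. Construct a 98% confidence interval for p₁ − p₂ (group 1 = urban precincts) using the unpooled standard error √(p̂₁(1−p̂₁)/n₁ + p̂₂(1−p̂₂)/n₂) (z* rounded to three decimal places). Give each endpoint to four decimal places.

(-0.1924, -0.0248)

p̂₁ = 169/311 = 0.54341, p̂₂ = 296/454 = 0.65198; p̂₁ − p̂₂ = -0.10857.
SE = √(0.000797800 + 0.000499783) = √0.001297583 = 0.036022.
The 98% critical value is z* = 2.326. Margin = 2.326·0.036022 = 0.08379.
So the interval runs from -0.1924 to -0.0248.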